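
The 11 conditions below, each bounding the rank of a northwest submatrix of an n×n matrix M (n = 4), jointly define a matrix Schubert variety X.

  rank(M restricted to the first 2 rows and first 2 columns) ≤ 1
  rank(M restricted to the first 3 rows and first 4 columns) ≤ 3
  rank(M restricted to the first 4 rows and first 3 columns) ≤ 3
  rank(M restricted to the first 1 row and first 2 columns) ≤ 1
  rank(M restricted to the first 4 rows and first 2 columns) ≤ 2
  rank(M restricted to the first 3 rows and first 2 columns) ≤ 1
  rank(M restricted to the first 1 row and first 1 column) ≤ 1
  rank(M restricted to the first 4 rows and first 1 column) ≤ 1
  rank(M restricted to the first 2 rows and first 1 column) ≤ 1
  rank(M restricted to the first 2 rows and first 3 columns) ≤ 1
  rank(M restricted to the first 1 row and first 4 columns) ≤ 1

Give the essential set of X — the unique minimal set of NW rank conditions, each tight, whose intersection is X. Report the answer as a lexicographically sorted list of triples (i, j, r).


Reconstructing r_w from the 11 given conditions:

  1, 1, 1, 1
  1, 1, 1, 2
  1, 1, 2, 3
  1, 2, 3, 4

second differences of R give the permutation w = (1, 4, 3, 2).

D(w) has 3 cells with 2 SE-corners; essential set:

[(2, 3, 1), (3, 2, 1)]


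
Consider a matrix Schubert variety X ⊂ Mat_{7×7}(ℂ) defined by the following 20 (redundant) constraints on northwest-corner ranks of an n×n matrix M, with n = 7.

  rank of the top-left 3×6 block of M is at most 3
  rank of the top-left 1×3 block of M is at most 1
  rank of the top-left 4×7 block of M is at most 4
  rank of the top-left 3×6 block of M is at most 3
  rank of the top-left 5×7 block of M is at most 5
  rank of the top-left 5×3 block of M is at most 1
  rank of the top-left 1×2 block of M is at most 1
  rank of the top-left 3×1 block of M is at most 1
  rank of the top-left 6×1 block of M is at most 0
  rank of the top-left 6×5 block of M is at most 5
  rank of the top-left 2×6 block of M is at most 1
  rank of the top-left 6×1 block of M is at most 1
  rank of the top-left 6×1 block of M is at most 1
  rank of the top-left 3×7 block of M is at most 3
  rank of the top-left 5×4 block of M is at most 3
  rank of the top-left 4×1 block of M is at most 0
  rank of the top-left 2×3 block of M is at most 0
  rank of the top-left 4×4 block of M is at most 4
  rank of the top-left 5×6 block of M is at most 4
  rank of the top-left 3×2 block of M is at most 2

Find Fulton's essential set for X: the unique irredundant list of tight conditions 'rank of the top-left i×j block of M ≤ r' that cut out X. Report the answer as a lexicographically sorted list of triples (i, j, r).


Propagating the 20 rank bounds to every northwest block:

  0, 0, 0, 1, 1, 1, 1
  0, 0, 0, 1, 1, 1, 2
  0, 1, 1, 2, 2, 2, 3
  0, 1, 1, 2, 3, 3, 4
  0, 1, 1, 2, 3, 4, 5
  0, 1, 2, 3, 4, 5, 6
  1, 2, 3, 4, 5, 6, 7

giving w = (4, 7, 2, 5, 6, 3, 1) via Δ²R.

Fulton essential set (4 of the 14 Rothe cells):

[(2, 3, 0), (2, 6, 1), (5, 3, 1), (6, 1, 0)]


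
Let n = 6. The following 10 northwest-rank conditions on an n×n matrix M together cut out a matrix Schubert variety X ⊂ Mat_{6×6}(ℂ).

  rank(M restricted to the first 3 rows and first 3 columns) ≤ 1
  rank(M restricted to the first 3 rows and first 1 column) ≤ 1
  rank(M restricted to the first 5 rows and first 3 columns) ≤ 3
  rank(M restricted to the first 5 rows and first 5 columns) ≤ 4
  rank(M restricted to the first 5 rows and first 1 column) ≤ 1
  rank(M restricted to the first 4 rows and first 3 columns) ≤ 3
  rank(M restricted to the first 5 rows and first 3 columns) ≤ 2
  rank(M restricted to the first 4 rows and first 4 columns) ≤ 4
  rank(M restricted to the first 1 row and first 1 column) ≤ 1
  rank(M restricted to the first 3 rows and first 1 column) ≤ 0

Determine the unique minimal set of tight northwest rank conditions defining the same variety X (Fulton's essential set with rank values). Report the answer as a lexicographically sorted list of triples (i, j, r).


Reconstructing r_w from the 10 given conditions:

  0 1 1 1 1 1
  0 1 1 2 2 2
  0 1 1 2 3 3
  1 2 2 3 4 4
  1 2 2 3 4 5
  1 2 3 4 5 6

second differences of R give the permutation w = (2, 4, 5, 1, 6, 3).

D(w) has 6 cells with 3 SE-corners; essential set:

[(3, 1, 0), (3, 3, 1), (5, 3, 2)]


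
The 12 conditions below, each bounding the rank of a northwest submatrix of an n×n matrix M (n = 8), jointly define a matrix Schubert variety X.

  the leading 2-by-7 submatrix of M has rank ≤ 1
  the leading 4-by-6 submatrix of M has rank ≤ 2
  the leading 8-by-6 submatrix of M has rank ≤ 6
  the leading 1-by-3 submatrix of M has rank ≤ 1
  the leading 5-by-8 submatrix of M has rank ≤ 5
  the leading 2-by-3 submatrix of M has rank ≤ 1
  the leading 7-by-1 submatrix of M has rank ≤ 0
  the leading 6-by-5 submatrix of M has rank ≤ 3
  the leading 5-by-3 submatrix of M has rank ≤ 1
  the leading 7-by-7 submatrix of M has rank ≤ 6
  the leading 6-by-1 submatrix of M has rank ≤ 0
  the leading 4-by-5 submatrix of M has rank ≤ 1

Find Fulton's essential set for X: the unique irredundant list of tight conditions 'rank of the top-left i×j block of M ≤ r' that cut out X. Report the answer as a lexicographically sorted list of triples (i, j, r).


Recovering R(i,j) via the rank-extension bound from the 12 conditions:

  0 | 1 | 1 | 1 | 1 | 1 | 1 | 1
  0 | 1 | 1 | 1 | 1 | 1 | 1 | 2
  0 | 1 | 1 | 1 | 1 | 2 | 2 | 3
  0 | 1 | 1 | 1 | 1 | 2 | 3 | 4
  0 | 1 | 1 | 2 | 2 | 3 | 4 | 5
  0 | 1 | 2 | 3 | 3 | 4 | 5 | 6
  0 | 1 | 2 | 3 | 4 | 5 | 6 | 7
  1 | 2 | 3 | 4 | 5 | 6 | 7 | 8

so w = (2, 8, 6, 7, 4, 3, 5, 1).

|D(w)|=19, |Ess(w)|=4:

[(2, 7, 1), (4, 5, 1), (5, 3, 1), (7, 1, 0)]


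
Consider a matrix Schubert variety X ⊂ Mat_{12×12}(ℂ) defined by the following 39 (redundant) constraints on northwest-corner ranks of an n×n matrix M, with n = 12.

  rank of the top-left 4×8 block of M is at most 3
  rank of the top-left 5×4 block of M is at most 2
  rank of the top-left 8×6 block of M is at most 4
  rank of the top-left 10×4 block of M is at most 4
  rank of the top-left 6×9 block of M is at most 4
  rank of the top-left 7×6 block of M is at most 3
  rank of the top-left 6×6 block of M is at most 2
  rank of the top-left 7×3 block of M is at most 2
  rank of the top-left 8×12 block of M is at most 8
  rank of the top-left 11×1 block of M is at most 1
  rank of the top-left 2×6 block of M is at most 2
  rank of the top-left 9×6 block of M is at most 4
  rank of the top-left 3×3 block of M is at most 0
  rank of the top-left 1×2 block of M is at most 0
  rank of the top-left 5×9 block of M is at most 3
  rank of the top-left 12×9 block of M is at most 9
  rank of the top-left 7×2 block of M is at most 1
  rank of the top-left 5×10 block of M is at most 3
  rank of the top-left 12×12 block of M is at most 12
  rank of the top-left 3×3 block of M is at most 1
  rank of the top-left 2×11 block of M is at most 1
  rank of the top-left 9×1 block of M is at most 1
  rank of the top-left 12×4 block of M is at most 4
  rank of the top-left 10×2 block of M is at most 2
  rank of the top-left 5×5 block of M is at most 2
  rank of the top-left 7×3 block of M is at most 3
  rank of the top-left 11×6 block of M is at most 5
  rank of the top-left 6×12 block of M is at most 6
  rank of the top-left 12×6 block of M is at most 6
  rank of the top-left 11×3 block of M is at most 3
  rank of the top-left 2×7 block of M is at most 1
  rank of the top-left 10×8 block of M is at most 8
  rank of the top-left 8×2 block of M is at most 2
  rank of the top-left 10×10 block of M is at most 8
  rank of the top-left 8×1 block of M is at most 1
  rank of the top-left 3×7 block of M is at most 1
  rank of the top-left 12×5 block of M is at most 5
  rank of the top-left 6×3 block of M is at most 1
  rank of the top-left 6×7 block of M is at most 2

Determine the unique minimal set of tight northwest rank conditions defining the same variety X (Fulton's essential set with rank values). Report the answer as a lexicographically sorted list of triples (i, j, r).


Recovering R(i,j) via the rank-extension bound from the 39 conditions:

  row 1: 0 | 0 | 0 | 1 | 1 | 1 | 1 | 1 | 1 | 1 | 1 | 1
  row 2: 0 | 0 | 0 | 1 | 1 | 1 | 1 | 1 | 1 | 1 | 1 | 2
  row 3: 0 | 0 | 0 | 1 | 1 | 1 | 1 | 2 | 2 | 2 | 2 | 3
  row 4: 1 | 1 | 1 | 2 | 2 | 2 | 2 | 3 | 3 | 3 | 3 | 4
  row 5: 1 | 1 | 1 | 2 | 2 | 2 | 2 | 3 | 3 | 3 | 4 | 5
  row 6: 1 | 1 | 1 | 2 | 2 | 2 | 2 | 3 | 4 | 4 | 5 | 6
  row 7: 1 | 1 | 2 | 3 | 3 | 3 | 3 | 4 | 5 | 5 | 6 | 7
  row 8: 1 | 2 | 3 | 4 | 4 | 4 | 4 | 5 | 6 | 6 | 7 | 8
  row 9: 1 | 2 | 3 | 4 | 4 | 4 | 5 | 6 | 7 | 7 | 8 | 9
  row 10: 1 | 2 | 3 | 4 | 5 | 5 | 6 | 7 | 8 | 8 | 9 | 10
  row 11: 1 | 2 | 3 | 4 | 5 | 5 | 6 | 7 | 8 | 9 | 10 | 11
  row 12: 1 | 2 | 3 | 4 | 5 | 6 | 7 | 8 | 9 | 10 | 11 | 12

giving w = (4, 12, 8, 1, 11, 9, 3, 2, 7, 5, 10, 6) via Δ²R.

|D(w)|=35, |Ess(w)|=9:

[(2, 11, 1), (3, 3, 0), (3, 7, 1), (5, 10, 3), (6, 3, 1), (6, 7, 2), (7, 2, 1), (9, 6, 4), (11, 6, 5)]


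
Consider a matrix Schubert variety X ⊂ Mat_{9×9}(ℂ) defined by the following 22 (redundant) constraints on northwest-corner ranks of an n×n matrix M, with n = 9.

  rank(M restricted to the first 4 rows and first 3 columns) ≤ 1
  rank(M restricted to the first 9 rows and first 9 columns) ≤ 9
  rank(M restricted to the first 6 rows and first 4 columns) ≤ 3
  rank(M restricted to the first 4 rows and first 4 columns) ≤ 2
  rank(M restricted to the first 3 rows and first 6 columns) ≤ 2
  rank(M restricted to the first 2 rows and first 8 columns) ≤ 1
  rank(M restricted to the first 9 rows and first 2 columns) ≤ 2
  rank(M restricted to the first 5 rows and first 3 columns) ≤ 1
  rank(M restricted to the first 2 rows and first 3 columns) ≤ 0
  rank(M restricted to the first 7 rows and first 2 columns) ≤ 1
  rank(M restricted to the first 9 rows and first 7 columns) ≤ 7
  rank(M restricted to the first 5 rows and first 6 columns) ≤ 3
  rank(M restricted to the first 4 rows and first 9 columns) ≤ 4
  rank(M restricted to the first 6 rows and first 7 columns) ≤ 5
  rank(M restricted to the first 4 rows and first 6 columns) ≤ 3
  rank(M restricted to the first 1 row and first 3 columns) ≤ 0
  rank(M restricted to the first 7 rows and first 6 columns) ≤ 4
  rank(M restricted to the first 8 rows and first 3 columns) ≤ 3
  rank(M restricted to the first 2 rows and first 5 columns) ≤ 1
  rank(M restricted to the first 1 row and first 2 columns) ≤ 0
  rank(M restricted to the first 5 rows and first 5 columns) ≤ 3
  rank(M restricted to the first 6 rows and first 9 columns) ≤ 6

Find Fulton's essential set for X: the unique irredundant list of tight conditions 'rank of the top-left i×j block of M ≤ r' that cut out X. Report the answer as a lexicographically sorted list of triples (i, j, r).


Computing R[i][j] = min implied NW-rank bound (n=9, 22 conditions):

  R[1]: 0  0  0  1  1  1  1  1  1
  R[2]: 0  0  0  1  1  1  1  1  2
  R[3]: 1  1  1  2  2  2  2  2  3
  R[4]: 1  1  1  2  3  3  3  3  4
  R[5]: 1  1  1  2  3  3  4  4  5
  R[6]: 1  1  2  3  4  4  5  5  6
  R[7]: 1  1  2  3  4  4  5  6  7
  R[8]: 1  2  3  4  5  5  6  7  8
  R[9]: 1  2  3  4  5  6  7  8  9

reading off 1-entries of Δ²R: w = (4, 9, 1, 5, 7, 3, 8, 2, 6).

6 SE-corners of the 18-cell Rothe diagram give Ess(w):

[(2, 3, 0), (2, 8, 1), (5, 3, 1), (5, 6, 3), (7, 2, 1), (7, 6, 4)]


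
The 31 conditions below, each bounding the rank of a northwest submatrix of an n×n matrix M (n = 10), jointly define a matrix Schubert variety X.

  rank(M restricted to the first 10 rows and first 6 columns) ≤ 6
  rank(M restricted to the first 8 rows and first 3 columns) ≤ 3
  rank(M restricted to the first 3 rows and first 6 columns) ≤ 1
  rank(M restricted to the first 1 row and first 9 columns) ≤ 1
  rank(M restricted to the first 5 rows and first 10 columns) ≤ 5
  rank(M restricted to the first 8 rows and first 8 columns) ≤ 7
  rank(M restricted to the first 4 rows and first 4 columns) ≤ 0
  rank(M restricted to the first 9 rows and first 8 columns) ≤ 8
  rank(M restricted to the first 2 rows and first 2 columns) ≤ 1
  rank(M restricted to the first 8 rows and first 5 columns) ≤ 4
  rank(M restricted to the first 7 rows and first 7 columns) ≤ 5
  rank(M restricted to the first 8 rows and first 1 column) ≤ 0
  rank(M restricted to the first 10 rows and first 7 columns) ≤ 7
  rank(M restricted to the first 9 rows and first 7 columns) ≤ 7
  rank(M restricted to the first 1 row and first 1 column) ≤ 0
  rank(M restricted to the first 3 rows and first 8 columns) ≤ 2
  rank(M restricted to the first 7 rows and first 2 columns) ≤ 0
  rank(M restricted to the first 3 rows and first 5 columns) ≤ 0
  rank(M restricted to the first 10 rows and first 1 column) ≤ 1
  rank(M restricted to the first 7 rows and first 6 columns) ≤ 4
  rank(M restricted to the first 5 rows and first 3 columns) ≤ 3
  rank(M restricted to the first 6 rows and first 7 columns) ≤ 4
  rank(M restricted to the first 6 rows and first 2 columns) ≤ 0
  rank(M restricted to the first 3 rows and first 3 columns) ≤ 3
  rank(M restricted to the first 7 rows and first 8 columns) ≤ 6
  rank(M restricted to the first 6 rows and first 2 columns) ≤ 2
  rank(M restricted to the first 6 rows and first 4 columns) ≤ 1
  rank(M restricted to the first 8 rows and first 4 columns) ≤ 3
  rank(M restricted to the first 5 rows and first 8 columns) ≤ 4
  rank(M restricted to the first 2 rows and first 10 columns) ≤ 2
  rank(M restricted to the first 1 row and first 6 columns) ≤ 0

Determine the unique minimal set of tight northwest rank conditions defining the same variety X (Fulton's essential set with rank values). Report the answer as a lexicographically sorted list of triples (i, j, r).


Propagating the 31 rank bounds to every northwest block:

  i=1: 0  0  0  0  0  0  1  1  1  1
  i=2: 0  0  0  0  0  1  2  2  2  2
  i=3: 0  0  0  0  0  1  2  2  3  3
  i=4: 0  0  0  0  1  2  3  3  4  4
  i=5: 0  0  1  1  2  3  4  4  5  5
  i=6: 0  0  1  1  2  3  4  5  6  6
  i=7: 0  0  1  2  3  4  5  6  7  7
  i=8: 0  1  2  3  4  5  6  7  8  8
  i=9: 1  2  3  4  5  6  7  8  9  9
  i=10: 1  2  3  4  5  6  7  8  9  10

reading off 1-entries of Δ²R: w = (7, 6, 9, 5, 3, 8, 4, 2, 1, 10).

D(w) has 29 cells with 7 SE-corners; essential set:

[(1, 6, 0), (3, 5, 0), (3, 8, 2), (4, 4, 0), (6, 4, 1), (7, 2, 0), (8, 1, 0)]


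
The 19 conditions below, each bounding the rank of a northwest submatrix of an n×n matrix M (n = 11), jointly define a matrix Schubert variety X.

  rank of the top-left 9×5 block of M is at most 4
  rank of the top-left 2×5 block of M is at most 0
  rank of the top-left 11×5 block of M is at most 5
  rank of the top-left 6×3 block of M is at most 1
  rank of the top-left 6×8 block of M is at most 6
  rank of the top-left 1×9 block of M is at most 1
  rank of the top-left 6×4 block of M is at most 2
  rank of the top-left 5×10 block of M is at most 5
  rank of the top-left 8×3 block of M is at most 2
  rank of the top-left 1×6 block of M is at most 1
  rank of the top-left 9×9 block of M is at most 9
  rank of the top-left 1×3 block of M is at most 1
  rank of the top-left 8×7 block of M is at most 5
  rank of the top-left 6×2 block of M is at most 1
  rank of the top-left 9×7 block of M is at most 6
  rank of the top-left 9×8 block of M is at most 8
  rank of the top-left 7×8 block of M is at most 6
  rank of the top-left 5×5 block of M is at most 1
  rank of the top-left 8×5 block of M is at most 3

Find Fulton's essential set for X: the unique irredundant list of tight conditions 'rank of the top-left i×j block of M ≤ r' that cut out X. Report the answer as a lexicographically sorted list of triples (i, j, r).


Recovering R(i,j) via the rank-extension bound from the 19 conditions:

  row 1: 0, 0, 0, 0, 0, 1, 1, 1, 1, 1, 1
  row 2: 0, 0, 0, 0, 0, 1, 2, 2, 2, 2, 2
  row 3: 1, 1, 1, 1, 1, 2, 3, 3, 3, 3, 3
  row 4: 1, 1, 1, 1, 1, 2, 3, 4, 4, 4, 4
  row 5: 1, 1, 1, 1, 1, 2, 3, 4, 5, 5, 5
  row 6: 1, 1, 1, 2, 2, 3, 4, 5, 6, 6, 6
  row 7: 1, 2, 2, 3, 3, 4, 5, 6, 7, 7, 7
  row 8: 1, 2, 2, 3, 3, 4, 5, 6, 7, 8, 8
  row 9: 1, 2, 3, 4, 4, 5, 6, 7, 8, 9, 9
  row 10: 1, 2, 3, 4, 5, 6, 7, 8, 9, 10, 10
  row 11: 1, 2, 3, 4, 5, 6, 7, 8, 9, 10, 11

second differences of R give the permutation w = (6, 7, 1, 8, 9, 4, 2, 10, 3, 5, 11).

D(w) has 22 cells with 5 SE-corners; essential set:

[(2, 5, 0), (5, 5, 1), (6, 3, 1), (8, 3, 2), (8, 5, 3)]


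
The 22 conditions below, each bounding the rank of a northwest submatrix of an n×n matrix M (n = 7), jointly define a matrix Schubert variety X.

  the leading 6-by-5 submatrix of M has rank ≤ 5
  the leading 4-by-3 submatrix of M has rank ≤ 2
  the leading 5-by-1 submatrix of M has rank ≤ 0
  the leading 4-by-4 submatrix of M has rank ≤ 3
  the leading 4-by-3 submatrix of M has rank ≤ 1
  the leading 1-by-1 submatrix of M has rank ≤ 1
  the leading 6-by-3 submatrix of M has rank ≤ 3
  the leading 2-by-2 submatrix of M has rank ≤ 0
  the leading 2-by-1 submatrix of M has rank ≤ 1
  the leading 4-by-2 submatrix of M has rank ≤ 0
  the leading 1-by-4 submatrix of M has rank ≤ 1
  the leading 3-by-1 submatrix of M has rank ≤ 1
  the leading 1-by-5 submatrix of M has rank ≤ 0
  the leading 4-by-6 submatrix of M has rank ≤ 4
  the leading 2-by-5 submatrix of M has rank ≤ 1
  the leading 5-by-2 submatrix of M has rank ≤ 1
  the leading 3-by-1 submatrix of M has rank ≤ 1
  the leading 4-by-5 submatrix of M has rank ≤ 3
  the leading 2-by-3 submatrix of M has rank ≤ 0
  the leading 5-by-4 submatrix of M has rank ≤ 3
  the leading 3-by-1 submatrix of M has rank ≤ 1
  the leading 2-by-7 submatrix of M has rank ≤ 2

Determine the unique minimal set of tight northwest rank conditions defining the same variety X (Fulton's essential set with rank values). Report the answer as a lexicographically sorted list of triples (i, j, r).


Recovering R(i,j) via the rank-extension bound from the 22 conditions:

  i=1: 0 | 0 | 0 | 0 | 0 | 1 | 1
  i=2: 0 | 0 | 0 | 1 | 1 | 2 | 2
  i=3: 0 | 0 | 1 | 2 | 2 | 3 | 3
  i=4: 0 | 0 | 1 | 2 | 3 | 4 | 4
  i=5: 0 | 1 | 2 | 3 | 4 | 5 | 5
  i=6: 1 | 2 | 3 | 4 | 5 | 6 | 6
  i=7: 1 | 2 | 3 | 4 | 5 | 6 | 7

so w = (6, 4, 3, 5, 2, 1, 7).

Rothe diagram D(w) (13 cells), 4 SE-corners (essential conditions):

[(1, 5, 0), (2, 3, 0), (4, 2, 0), (5, 1, 0)]


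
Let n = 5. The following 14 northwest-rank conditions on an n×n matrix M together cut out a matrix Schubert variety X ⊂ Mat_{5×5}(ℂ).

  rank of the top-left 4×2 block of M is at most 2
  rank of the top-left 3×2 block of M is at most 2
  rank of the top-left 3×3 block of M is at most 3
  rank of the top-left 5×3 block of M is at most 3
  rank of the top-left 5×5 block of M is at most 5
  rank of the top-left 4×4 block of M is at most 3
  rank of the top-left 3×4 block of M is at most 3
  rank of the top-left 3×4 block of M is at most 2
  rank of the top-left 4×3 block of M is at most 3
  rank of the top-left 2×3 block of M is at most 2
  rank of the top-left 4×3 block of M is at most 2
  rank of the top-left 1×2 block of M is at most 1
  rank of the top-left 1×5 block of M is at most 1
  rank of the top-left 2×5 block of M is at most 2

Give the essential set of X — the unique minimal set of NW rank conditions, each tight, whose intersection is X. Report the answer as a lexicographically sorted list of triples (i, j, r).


The tightest implied rank at each (i,j), from the 14 conditions:

  1  1  1  1  1
  1  2  2  2  2
  1  2  2  2  3
  1  2  2  3  4
  1  2  3  4  5

so w = (1, 2, 5, 4, 3).

2 SE-corners of the 3-cell Rothe diagram give Ess(w):

[(3, 4, 2), (4, 3, 2)]


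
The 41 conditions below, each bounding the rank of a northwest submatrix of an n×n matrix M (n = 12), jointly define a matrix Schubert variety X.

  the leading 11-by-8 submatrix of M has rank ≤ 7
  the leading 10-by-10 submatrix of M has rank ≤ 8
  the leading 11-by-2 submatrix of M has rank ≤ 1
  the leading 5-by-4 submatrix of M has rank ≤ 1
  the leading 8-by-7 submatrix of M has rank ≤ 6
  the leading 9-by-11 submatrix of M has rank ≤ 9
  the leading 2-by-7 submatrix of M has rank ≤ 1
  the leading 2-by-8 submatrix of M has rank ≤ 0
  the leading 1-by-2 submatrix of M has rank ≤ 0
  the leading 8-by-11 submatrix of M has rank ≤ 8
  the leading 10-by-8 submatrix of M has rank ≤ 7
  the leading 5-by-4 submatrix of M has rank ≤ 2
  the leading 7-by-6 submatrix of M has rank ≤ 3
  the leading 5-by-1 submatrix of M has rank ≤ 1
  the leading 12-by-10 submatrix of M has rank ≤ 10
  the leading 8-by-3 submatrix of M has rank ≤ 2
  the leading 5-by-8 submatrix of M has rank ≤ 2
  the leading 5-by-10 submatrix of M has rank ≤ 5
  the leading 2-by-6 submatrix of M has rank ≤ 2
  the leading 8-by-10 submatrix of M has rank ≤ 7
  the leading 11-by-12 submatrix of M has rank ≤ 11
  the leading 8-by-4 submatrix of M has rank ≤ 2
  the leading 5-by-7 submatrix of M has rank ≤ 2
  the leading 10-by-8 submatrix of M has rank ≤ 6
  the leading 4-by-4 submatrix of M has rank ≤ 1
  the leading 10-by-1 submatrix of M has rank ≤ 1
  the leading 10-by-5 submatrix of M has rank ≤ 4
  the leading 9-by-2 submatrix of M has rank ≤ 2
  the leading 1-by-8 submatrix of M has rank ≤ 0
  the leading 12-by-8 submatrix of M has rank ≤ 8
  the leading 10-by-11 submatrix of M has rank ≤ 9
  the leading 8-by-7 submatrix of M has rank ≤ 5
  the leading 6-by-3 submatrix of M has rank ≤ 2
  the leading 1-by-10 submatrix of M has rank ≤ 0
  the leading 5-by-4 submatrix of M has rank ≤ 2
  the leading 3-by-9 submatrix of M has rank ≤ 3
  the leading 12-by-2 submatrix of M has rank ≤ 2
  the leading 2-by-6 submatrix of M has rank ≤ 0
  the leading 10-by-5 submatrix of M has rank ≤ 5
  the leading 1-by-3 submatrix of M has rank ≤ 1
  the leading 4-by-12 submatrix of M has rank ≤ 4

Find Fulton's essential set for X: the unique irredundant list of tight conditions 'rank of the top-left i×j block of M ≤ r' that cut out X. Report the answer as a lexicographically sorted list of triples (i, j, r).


The tightest implied rank at each (i,j), from the 41 conditions:

  row 1: 0 | 0 | 0 | 0 | 0 | 0 | 0 | 0 | 0 | 0 | 1 | 1
  row 2: 0 | 0 | 0 | 0 | 0 | 0 | 0 | 0 | 1 | 1 | 2 | 2
  row 3: 1 | 1 | 1 | 1 | 1 | 1 | 1 | 1 | 2 | 2 | 3 | 3
  row 4: 1 | 1 | 1 | 1 | 2 | 2 | 2 | 2 | 3 | 3 | 4 | 4
  row 5: 1 | 1 | 1 | 1 | 2 | 2 | 2 | 2 | 3 | 4 | 5 | 5
  row 6: 1 | 1 | 2 | 2 | 3 | 3 | 3 | 3 | 4 | 5 | 6 | 6
  row 7: 1 | 1 | 2 | 2 | 3 | 3 | 4 | 4 | 5 | 6 | 7 | 7
  row 8: 1 | 1 | 2 | 2 | 3 | 4 | 5 | 5 | 6 | 7 | 8 | 8
  row 9: 1 | 1 | 2 | 3 | 4 | 5 | 6 | 6 | 7 | 8 | 9 | 9
  row 10: 1 | 1 | 2 | 3 | 4 | 5 | 6 | 6 | 7 | 8 | 9 | 10
  row 11: 1 | 1 | 2 | 3 | 4 | 5 | 6 | 7 | 8 | 9 | 10 | 11
  row 12: 1 | 2 | 3 | 4 | 5 | 6 | 7 | 8 | 9 | 10 | 11 | 12

so w = (11, 9, 1, 5, 10, 3, 7, 6, 4, 12, 8, 2).

Fulton essential set (8 of the 37 Rothe cells):

[(1, 10, 0), (2, 8, 0), (5, 4, 1), (5, 8, 2), (7, 6, 3), (8, 4, 2), (10, 8, 6), (11, 2, 1)]


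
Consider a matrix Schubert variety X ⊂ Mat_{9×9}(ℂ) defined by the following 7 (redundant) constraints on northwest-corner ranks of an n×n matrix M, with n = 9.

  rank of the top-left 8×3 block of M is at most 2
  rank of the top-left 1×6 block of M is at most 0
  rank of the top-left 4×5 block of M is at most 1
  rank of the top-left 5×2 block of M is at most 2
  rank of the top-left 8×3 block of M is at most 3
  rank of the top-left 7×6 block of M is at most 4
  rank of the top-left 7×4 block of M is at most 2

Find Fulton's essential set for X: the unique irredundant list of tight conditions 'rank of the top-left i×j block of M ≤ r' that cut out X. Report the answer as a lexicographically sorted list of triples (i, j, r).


Reconstructing r_w from the 7 given conditions:

  i=1: 0, 0, 0, 0, 0, 0, 1, 1, 1
  i=2: 1, 1, 1, 1, 1, 1, 2, 2, 2
  i=3: 1, 1, 1, 1, 1, 2, 3, 3, 3
  i=4: 1, 1, 1, 1, 1, 2, 3, 4, 4
  i=5: 1, 2, 2, 2, 2, 3, 4, 5, 5
  i=6: 1, 2, 2, 2, 3, 4, 5, 6, 6
  i=7: 1, 2, 2, 2, 3, 4, 5, 6, 7
  i=8: 1, 2, 2, 3, 4, 5, 6, 7, 8
  i=9: 1, 2, 3, 4, 5, 6, 7, 8, 9

second differences of R give the permutation w = (7, 1, 6, 8, 2, 5, 9, 4, 3).

|D(w)|=19, |Ess(w)|=4:

[(1, 6, 0), (4, 5, 1), (7, 4, 2), (8, 3, 2)]


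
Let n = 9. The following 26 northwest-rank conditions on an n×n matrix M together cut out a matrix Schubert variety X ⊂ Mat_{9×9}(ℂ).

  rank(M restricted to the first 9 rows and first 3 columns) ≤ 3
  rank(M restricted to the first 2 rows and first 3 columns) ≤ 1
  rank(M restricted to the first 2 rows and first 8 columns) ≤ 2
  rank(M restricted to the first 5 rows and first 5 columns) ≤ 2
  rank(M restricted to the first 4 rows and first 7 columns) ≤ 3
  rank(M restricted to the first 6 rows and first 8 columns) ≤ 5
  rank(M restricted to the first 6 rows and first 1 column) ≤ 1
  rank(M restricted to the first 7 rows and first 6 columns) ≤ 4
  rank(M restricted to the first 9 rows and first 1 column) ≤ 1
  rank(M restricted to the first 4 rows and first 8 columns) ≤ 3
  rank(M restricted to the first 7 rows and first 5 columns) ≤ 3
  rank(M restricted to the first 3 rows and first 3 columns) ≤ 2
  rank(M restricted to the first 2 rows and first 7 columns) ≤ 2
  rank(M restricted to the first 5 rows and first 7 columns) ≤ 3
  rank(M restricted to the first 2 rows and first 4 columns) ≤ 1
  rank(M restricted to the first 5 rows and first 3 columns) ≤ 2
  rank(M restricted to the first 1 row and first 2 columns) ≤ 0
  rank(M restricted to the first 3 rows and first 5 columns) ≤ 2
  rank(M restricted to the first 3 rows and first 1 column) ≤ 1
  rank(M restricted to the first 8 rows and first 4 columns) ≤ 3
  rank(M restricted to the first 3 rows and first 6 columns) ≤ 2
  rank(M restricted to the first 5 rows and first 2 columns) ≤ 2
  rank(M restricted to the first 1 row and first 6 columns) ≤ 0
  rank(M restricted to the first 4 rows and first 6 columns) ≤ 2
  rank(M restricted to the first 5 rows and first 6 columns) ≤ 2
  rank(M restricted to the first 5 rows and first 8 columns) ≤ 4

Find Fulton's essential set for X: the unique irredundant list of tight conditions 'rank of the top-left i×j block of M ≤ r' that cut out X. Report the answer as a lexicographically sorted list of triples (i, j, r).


Computing R[i][j] = min implied NW-rank bound (n=9, 26 conditions):

  R[1]: 0, 0, 0, 0, 0, 0, 1, 1, 1
  R[2]: 1, 1, 1, 1, 1, 1, 2, 2, 2
  R[3]: 1, 2, 2, 2, 2, 2, 3, 3, 3
  R[4]: 1, 2, 2, 2, 2, 2, 3, 3, 4
  R[5]: 1, 2, 2, 2, 2, 2, 3, 4, 5
  R[6]: 1, 2, 3, 3, 3, 3, 4, 5, 6
  R[7]: 1, 2, 3, 3, 3, 4, 5, 6, 7
  R[8]: 1, 2, 3, 3, 4, 5, 6, 7, 8
  R[9]: 1, 2, 3, 4, 5, 6, 7, 8, 9

so w = (7, 1, 2, 9, 8, 3, 6, 5, 4).

5 SE-corners of the 18-cell Rothe diagram give Ess(w):

[(1, 6, 0), (4, 8, 3), (5, 6, 2), (7, 5, 3), (8, 4, 3)]


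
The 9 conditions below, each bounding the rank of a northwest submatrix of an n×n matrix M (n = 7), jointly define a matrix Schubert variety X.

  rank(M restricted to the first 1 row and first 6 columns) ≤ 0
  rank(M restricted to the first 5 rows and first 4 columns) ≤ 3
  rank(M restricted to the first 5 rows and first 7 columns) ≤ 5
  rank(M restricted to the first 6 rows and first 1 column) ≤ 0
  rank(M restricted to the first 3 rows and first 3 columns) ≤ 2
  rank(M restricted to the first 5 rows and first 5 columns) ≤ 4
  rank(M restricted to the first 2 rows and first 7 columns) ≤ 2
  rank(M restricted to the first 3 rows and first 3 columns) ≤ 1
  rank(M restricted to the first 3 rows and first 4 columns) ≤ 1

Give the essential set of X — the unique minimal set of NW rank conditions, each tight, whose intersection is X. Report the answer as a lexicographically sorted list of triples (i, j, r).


Reconstructing r_w from the 9 given conditions:

  0 | 0 | 0 | 0 | 0 | 0 | 1
  0 | 1 | 1 | 1 | 1 | 1 | 2
  0 | 1 | 1 | 1 | 2 | 2 | 3
  0 | 1 | 2 | 2 | 3 | 3 | 4
  0 | 1 | 2 | 3 | 4 | 4 | 5
  0 | 1 | 2 | 3 | 4 | 5 | 6
  1 | 2 | 3 | 4 | 5 | 6 | 7

the unique w with this rank table is (7, 2, 5, 3, 4, 6, 1).

D(w) has 13 cells with 3 SE-corners; essential set:

[(1, 6, 0), (3, 4, 1), (6, 1, 0)]


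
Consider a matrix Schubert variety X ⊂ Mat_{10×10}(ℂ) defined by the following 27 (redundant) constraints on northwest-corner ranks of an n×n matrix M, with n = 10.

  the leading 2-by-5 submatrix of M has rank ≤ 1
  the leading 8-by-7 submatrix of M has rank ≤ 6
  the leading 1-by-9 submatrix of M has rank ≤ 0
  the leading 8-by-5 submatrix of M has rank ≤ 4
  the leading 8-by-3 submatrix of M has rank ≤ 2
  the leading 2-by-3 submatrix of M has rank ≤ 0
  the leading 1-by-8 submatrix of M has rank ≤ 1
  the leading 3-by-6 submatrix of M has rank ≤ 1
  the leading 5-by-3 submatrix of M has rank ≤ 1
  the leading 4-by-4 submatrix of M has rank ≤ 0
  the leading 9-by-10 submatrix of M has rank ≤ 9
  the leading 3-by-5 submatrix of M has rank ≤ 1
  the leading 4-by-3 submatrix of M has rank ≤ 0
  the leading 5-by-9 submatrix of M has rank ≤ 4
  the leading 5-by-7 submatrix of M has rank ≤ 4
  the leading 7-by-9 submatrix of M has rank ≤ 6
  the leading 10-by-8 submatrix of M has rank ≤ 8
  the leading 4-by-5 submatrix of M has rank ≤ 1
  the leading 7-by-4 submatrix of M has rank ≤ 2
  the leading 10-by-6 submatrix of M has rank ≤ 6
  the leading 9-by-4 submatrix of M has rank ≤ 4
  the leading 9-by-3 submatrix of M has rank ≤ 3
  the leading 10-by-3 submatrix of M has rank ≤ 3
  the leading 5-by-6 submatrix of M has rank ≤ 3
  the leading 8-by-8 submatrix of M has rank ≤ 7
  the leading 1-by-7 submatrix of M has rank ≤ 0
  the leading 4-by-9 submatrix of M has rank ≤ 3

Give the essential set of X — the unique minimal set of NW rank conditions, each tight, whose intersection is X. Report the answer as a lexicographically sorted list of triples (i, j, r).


Recovering R(i,j) via the rank-extension bound from the 27 conditions:

  row 1: 0, 0, 0, 0, 0, 0, 0, 0, 0, 1
  row 2: 0, 0, 0, 0, 1, 1, 1, 1, 1, 2
  row 3: 0, 0, 0, 0, 1, 1, 2, 2, 2, 3
  row 4: 0, 0, 0, 0, 1, 2, 3, 3, 3, 4
  row 5: 1, 1, 1, 1, 2, 3, 4, 4, 4, 5
  row 6: 1, 2, 2, 2, 3, 4, 5, 5, 5, 6
  row 7: 1, 2, 2, 2, 3, 4, 5, 6, 6, 7
  row 8: 1, 2, 2, 3, 4, 5, 6, 7, 7, 8
  row 9: 1, 2, 3, 4, 5, 6, 7, 8, 8, 9
  row 10: 1, 2, 3, 4, 5, 6, 7, 8, 9, 10

giving w = (10, 5, 7, 6, 1, 2, 8, 4, 3, 9) via Δ²R.

Rothe diagram D(w) (25 cells), 5 SE-corners (essential conditions):

[(1, 9, 0), (3, 6, 1), (4, 4, 0), (7, 4, 2), (8, 3, 2)]


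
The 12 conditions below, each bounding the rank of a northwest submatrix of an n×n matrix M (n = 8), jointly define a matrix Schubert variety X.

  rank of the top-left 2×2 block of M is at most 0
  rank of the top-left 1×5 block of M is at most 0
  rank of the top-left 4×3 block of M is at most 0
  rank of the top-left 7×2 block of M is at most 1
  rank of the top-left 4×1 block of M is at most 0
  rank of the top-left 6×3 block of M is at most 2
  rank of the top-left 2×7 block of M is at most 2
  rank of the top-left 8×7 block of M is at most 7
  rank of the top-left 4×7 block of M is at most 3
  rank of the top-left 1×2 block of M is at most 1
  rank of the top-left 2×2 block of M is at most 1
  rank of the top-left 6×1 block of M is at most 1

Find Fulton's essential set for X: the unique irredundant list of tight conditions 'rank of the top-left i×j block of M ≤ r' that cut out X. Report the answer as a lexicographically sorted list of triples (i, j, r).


The tightest implied rank at each (i,j), from the 12 conditions:

  0 | 0 | 0 | 0 | 0 | 1 | 1 | 1
  0 | 0 | 0 | 1 | 1 | 2 | 2 | 2
  0 | 0 | 0 | 1 | 2 | 3 | 3 | 3
  0 | 0 | 0 | 1 | 2 | 3 | 3 | 4
  1 | 1 | 1 | 2 | 3 | 4 | 4 | 5
  1 | 1 | 2 | 3 | 4 | 5 | 5 | 6
  1 | 1 | 2 | 3 | 4 | 5 | 6 | 7
  1 | 2 | 3 | 4 | 5 | 6 | 7 | 8

reading off 1-entries of Δ²R: w = (6, 4, 5, 8, 1, 3, 7, 2).

D(w) has 17 cells with 4 SE-corners; essential set:

[(1, 5, 0), (4, 3, 0), (4, 7, 3), (7, 2, 1)]


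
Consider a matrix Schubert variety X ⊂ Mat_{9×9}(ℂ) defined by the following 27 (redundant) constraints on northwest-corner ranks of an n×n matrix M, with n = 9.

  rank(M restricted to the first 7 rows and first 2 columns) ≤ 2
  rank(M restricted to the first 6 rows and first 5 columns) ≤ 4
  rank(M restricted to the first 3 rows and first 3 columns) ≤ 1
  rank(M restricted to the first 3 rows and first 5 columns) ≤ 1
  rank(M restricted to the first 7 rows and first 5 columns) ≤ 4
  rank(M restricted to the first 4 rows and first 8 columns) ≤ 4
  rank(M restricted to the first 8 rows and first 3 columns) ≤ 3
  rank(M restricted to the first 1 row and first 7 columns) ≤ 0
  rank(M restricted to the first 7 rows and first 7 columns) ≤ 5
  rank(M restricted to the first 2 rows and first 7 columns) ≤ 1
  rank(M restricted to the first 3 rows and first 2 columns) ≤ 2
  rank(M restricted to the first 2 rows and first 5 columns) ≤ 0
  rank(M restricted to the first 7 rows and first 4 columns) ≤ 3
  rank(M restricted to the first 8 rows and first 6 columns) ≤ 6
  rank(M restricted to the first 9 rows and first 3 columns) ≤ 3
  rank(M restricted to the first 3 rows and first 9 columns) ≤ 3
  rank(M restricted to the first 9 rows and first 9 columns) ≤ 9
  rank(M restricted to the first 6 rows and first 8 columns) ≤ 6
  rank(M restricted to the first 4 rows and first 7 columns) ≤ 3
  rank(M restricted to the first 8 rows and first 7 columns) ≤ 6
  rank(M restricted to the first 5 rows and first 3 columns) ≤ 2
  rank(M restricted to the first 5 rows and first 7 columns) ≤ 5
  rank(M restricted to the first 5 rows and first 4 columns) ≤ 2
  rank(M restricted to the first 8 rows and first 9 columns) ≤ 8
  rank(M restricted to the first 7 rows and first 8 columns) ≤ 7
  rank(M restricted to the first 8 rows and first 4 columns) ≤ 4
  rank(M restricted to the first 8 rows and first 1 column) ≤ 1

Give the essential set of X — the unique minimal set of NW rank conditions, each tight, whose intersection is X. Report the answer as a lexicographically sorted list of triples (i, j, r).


Rank table r_w(9×9) implied by the 27 constraints:

  0, 0, 0, 0, 0, 0, 0, 1, 1
  0, 0, 0, 0, 0, 1, 1, 2, 2
  1, 1, 1, 1, 1, 2, 2, 3, 3
  1, 2, 2, 2, 2, 3, 3, 4, 4
  1, 2, 2, 2, 3, 4, 4, 5, 5
  1, 2, 3, 3, 4, 5, 5, 6, 6
  1, 2, 3, 3, 4, 5, 5, 6, 7
  1, 2, 3, 4, 5, 6, 6, 7, 8
  1, 2, 3, 4, 5, 6, 7, 8, 9

the unique w with this rank table is (8, 6, 1, 2, 5, 3, 9, 4, 7).

D(w) has 16 cells with 5 SE-corners; essential set:

[(1, 7, 0), (2, 5, 0), (5, 4, 2), (7, 4, 3), (7, 7, 5)]


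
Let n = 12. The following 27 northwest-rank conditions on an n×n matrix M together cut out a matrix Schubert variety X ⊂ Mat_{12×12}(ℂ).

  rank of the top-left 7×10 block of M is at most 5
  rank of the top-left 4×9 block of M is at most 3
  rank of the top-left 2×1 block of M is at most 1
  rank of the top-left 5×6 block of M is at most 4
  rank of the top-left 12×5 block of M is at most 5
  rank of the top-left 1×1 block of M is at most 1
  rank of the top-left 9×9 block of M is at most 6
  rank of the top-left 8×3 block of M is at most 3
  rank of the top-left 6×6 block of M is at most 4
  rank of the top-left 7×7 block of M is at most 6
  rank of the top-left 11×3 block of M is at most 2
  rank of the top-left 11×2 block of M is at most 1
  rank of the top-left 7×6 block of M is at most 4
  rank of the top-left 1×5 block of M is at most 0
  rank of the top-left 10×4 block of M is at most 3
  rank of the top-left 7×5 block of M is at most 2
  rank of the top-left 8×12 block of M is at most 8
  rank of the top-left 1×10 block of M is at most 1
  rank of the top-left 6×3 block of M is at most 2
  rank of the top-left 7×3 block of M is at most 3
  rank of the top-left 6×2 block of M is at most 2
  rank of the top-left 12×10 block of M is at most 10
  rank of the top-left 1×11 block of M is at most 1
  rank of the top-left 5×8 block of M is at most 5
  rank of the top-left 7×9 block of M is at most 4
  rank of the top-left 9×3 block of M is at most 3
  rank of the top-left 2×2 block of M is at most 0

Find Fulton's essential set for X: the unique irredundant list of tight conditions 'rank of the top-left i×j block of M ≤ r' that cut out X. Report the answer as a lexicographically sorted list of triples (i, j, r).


Propagating the 27 rank bounds to every northwest block:

  0, 0, 0, 0, 0, 1, 1, 1, 1, 1, 1, 1
  0, 0, 1, 1, 1, 2, 2, 2, 2, 2, 2, 2
  1, 1, 2, 2, 2, 3, 3, 3, 3, 3, 3, 3
  1, 1, 2, 2, 2, 3, 3, 3, 3, 4, 4, 4
  1, 1, 2, 2, 2, 3, 4, 4, 4, 5, 5, 5
  1, 1, 2, 2, 2, 3, 4, 4, 4, 5, 6, 6
  1, 1, 2, 2, 2, 3, 4, 4, 4, 5, 6, 7
  1, 1, 2, 3, 3, 4, 5, 5, 5, 6, 7, 8
  1, 1, 2, 3, 4, 5, 6, 6, 6, 7, 8, 9
  1, 1, 2, 3, 4, 5, 6, 7, 7, 8, 9, 10
  1, 1, 2, 3, 4, 5, 6, 7, 8, 9, 10, 11
  1, 2, 3, 4, 5, 6, 7, 8, 9, 10, 11, 12

second differences of R give the permutation w = (6, 3, 1, 10, 7, 11, 12, 4, 5, 8, 9, 2).

D(w) has 30 cells with 6 SE-corners; essential set:

[(1, 5, 0), (2, 2, 0), (4, 9, 3), (7, 5, 2), (7, 9, 4), (11, 2, 1)]


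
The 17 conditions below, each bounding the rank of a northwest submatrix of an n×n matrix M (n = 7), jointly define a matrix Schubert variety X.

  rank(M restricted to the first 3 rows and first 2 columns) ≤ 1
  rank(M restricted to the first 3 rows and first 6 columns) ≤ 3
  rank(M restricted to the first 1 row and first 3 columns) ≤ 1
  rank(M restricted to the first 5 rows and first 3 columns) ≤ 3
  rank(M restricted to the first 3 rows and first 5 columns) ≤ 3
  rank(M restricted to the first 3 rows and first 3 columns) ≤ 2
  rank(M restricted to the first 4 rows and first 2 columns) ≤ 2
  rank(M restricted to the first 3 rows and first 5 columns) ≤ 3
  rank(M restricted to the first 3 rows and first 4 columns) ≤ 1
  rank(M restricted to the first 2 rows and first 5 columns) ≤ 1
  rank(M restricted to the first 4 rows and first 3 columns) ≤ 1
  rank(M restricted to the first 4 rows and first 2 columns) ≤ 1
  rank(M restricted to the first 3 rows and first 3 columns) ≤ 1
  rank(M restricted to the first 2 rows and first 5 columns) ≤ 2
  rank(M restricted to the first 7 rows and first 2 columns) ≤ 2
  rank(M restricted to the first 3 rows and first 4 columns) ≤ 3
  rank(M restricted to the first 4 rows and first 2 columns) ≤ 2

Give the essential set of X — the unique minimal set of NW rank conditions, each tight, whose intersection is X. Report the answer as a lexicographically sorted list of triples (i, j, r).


The tightest implied rank at each (i,j), from the 17 conditions:

  R[1]: 1 | 1 | 1 | 1 | 1 | 1 | 1
  R[2]: 1 | 1 | 1 | 1 | 1 | 2 | 2
  R[3]: 1 | 1 | 1 | 1 | 2 | 3 | 3
  R[4]: 1 | 1 | 1 | 2 | 3 | 4 | 4
  R[5]: 1 | 2 | 2 | 3 | 4 | 5 | 5
  R[6]: 1 | 2 | 3 | 4 | 5 | 6 | 6
  R[7]: 1 | 2 | 3 | 4 | 5 | 6 | 7

reading off 1-entries of Δ²R: w = (1, 6, 5, 4, 2, 3, 7).

Fulton essential set (3 of the 9 Rothe cells):

[(2, 5, 1), (3, 4, 1), (4, 3, 1)]


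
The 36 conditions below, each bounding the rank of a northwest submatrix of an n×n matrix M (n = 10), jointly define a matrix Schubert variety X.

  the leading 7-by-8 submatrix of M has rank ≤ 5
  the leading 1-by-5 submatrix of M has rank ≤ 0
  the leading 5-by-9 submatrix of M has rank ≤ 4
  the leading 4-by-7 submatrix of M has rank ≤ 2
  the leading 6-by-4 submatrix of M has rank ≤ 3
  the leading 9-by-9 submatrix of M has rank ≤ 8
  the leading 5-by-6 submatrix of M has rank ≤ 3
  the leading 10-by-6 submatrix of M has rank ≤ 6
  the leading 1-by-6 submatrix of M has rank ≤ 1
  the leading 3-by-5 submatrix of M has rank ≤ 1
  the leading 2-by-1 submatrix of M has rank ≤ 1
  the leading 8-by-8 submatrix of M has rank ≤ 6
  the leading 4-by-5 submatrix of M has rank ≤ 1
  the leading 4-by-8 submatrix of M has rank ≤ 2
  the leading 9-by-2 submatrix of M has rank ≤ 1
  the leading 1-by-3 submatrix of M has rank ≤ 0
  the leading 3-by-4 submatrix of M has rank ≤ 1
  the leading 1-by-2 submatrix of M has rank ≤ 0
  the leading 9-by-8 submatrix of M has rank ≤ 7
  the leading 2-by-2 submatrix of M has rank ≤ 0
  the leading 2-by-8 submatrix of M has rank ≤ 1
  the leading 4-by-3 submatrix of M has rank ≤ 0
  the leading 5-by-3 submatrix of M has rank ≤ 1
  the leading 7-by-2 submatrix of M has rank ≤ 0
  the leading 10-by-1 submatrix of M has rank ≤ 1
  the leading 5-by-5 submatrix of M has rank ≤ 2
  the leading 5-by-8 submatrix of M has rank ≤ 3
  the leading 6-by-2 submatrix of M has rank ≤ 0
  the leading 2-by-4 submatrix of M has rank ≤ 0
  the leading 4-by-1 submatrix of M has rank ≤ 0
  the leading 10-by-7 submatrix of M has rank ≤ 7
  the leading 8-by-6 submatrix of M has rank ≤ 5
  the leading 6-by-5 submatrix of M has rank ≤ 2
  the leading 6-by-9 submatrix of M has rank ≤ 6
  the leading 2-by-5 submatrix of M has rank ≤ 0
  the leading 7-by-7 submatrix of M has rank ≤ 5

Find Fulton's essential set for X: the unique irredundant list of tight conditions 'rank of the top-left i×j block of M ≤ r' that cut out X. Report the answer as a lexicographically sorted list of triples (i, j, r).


The tightest implied rank at each (i,j), from the 36 conditions:

  i=1: 0, 0, 0, 0, 0, 1, 1, 1, 1, 1
  i=2: 0, 0, 0, 0, 0, 1, 1, 1, 2, 2
  i=3: 0, 0, 0, 1, 1, 2, 2, 2, 3, 3
  i=4: 0, 0, 0, 1, 1, 2, 2, 2, 3, 4
  i=5: 0, 0, 1, 2, 2, 3, 3, 3, 4, 5
  i=6: 0, 0, 1, 2, 2, 3, 4, 4, 5, 6
  i=7: 0, 0, 1, 2, 3, 4, 5, 5, 6, 7
  i=8: 1, 1, 2, 3, 4, 5, 6, 6, 7, 8
  i=9: 1, 1, 2, 3, 4, 5, 6, 7, 8, 9
  i=10: 1, 2, 3, 4, 5, 6, 7, 8, 9, 10

hence w(1..10) = (6, 9, 4, 10, 3, 7, 5, 1, 8, 2).

|D(w)|=29, |Ess(w)|=8:

[(2, 5, 0), (2, 8, 1), (4, 3, 0), (4, 5, 1), (4, 8, 2), (6, 5, 2), (7, 2, 0), (9, 2, 1)]
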